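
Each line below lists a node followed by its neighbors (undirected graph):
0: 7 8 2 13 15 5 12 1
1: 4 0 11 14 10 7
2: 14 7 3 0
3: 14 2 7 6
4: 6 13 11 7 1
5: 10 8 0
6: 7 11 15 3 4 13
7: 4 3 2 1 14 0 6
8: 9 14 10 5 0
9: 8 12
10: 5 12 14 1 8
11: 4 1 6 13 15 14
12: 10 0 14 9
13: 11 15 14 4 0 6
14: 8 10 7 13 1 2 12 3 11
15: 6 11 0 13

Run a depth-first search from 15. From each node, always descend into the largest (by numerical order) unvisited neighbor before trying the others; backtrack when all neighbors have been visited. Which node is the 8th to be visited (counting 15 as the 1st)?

Visit 15
15 → 13
13 → 14
14 → 12
12 → 10
10 → 8
8 → 9
8 → 5
5 → 0
0 → 7
7 → 6
6 → 11
11 → 4
4 → 1
6 → 3
3 → 2

Visit order: 15, 13, 14, 12, 10, 8, 9, 5, 0, 7, 6, 11, 4, 1, 3, 2

5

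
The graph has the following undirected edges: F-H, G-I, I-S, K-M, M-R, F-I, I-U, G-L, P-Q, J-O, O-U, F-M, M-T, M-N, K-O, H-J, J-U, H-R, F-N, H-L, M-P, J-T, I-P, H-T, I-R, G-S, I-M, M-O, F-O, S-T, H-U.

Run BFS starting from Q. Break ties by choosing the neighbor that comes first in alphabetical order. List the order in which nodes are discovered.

Visit Q; enqueue P → queue [P]
Visit P; enqueue I, M → queue [I, M]
Visit I; enqueue F, G, R, S, U → queue [M, F, G, R, S, U]
Visit M; enqueue K, N, O, T → queue [F, G, R, S, U, K, N, O, T]
Visit F; enqueue H → queue [G, R, S, U, K, N, O, T, H]
Visit G; enqueue L → queue [R, S, U, K, N, O, T, H, L]
Visit R → queue [S, U, K, N, O, T, H, L]
Visit S → queue [U, K, N, O, T, H, L]
Visit U; enqueue J → queue [K, N, O, T, H, L, J]
Visit K → queue [N, O, T, H, L, J]
Visit N → queue [O, T, H, L, J]
Visit O → queue [T, H, L, J]
Visit T → queue [H, L, J]
Visit H → queue [L, J]
Visit L → queue [J]
Visit J → queue []

Q, P, I, M, F, G, R, S, U, K, N, O, T, H, L, J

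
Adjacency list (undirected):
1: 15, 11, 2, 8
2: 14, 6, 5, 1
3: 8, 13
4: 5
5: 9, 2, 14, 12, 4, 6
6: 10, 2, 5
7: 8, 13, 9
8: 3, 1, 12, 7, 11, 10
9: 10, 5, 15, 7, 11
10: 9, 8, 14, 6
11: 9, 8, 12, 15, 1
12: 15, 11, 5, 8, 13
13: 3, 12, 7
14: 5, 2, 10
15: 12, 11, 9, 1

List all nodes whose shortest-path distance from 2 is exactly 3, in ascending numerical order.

3, 7, 13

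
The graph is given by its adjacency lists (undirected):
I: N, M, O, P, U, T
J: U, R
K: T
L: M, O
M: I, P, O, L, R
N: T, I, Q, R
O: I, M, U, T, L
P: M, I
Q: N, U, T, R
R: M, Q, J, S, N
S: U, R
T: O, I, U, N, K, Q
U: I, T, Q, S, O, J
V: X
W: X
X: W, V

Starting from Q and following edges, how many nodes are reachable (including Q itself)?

BFS from Q visits: Q, N, U, T, R, I, S, O, J, K, M, P, L
Reachable nodes: 13 of 16 total.

13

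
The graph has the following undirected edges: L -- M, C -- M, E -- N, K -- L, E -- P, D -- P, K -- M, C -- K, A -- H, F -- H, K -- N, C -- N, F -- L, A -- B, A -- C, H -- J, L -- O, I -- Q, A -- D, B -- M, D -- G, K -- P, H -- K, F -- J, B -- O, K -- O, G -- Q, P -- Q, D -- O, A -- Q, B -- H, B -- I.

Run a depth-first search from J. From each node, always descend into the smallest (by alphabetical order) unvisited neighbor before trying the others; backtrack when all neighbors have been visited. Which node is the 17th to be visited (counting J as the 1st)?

P

Visit J
J → F
F → H
H → A
A → B
B → I
I → Q
Q → G
G → D
D → O
O → K
K → C
C → M
M → L
C → N
N → E
E → P

Visit order: J, F, H, A, B, I, Q, G, D, O, K, C, M, L, N, E, P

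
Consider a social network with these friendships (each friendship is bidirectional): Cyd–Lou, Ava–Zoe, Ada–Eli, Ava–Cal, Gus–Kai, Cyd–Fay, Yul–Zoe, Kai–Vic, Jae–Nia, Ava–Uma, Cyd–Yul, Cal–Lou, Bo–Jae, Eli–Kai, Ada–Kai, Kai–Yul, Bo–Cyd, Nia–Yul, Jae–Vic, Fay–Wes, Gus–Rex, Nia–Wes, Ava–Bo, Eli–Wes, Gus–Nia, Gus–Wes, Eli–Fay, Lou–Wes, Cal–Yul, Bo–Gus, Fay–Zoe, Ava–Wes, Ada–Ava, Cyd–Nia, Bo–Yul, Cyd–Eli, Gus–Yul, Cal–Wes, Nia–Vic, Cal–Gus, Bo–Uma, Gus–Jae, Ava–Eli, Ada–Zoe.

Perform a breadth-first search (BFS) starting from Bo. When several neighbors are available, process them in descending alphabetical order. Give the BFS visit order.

Bo -> Yul -> Uma -> Jae -> Gus -> Cyd -> Ava -> Zoe -> Nia -> Kai -> Cal -> Vic -> Wes -> Rex -> Lou -> Fay -> Eli -> Ada

Visit Bo; enqueue Yul, Uma, Jae, Gus, Cyd, Ava → queue [Yul, Uma, Jae, Gus, Cyd, Ava]
Visit Yul; enqueue Zoe, Nia, Kai, Cal → queue [Uma, Jae, Gus, Cyd, Ava, Zoe, Nia, Kai, Cal]
Visit Uma → queue [Jae, Gus, Cyd, Ava, Zoe, Nia, Kai, Cal]
Visit Jae; enqueue Vic → queue [Gus, Cyd, Ava, Zoe, Nia, Kai, Cal, Vic]
Visit Gus; enqueue Wes, Rex → queue [Cyd, Ava, Zoe, Nia, Kai, Cal, Vic, Wes, Rex]
Visit Cyd; enqueue Lou, Fay, Eli → queue [Ava, Zoe, Nia, Kai, Cal, Vic, Wes, Rex, Lou, Fay, Eli]
Visit Ava; enqueue Ada → queue [Zoe, Nia, Kai, Cal, Vic, Wes, Rex, Lou, Fay, Eli, Ada]
Visit Zoe → queue [Nia, Kai, Cal, Vic, Wes, Rex, Lou, Fay, Eli, Ada]
Visit Nia → queue [Kai, Cal, Vic, Wes, Rex, Lou, Fay, Eli, Ada]
Visit Kai → queue [Cal, Vic, Wes, Rex, Lou, Fay, Eli, Ada]
Visit Cal → queue [Vic, Wes, Rex, Lou, Fay, Eli, Ada]
Visit Vic → queue [Wes, Rex, Lou, Fay, Eli, Ada]
Visit Wes → queue [Rex, Lou, Fay, Eli, Ada]
Visit Rex → queue [Lou, Fay, Eli, Ada]
Visit Lou → queue [Fay, Eli, Ada]
Visit Fay → queue [Eli, Ada]
Visit Eli → queue [Ada]
Visit Ada → queue []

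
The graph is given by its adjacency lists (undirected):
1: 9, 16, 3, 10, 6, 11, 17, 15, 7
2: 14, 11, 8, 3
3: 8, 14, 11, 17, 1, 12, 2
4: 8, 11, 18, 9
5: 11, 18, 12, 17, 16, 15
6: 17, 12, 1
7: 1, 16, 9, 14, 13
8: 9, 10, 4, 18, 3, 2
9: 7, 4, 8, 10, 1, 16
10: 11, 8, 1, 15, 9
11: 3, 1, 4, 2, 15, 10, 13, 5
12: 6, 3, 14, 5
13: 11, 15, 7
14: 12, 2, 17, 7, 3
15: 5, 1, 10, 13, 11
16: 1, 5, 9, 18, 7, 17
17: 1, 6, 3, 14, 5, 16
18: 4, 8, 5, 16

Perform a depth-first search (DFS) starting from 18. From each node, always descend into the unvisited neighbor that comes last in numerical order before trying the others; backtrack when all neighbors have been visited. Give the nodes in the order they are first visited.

18 -> 16 -> 17 -> 14 -> 12 -> 6 -> 1 -> 15 -> 13 -> 11 -> 10 -> 9 -> 8 -> 4 -> 3 -> 2 -> 7 -> 5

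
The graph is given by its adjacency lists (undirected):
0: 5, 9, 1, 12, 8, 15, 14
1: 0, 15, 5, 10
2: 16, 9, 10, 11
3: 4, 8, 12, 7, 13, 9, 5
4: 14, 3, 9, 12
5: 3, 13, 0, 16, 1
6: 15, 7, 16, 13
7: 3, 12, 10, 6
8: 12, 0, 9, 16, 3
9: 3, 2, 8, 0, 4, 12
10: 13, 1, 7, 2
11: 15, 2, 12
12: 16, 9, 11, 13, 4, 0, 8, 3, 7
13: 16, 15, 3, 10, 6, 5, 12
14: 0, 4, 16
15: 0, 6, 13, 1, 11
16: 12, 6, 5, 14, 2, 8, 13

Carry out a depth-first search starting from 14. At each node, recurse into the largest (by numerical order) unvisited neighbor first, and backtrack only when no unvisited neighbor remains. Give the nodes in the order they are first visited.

14 16 13 15 11 12 9 8 3 7 10 2 1 5 0 6 4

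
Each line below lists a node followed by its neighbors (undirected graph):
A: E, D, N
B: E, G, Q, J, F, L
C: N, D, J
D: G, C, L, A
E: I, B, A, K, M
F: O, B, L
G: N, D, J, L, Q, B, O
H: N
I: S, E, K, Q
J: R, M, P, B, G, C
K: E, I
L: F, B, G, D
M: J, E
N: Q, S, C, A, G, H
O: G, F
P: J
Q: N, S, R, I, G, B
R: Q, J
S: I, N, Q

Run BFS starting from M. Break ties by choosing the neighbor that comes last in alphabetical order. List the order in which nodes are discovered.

Visit M; enqueue J, E → queue [J, E]
Visit J; enqueue R, P, G, C, B → queue [E, R, P, G, C, B]
Visit E; enqueue K, I, A → queue [R, P, G, C, B, K, I, A]
Visit R; enqueue Q → queue [P, G, C, B, K, I, A, Q]
Visit P → queue [G, C, B, K, I, A, Q]
Visit G; enqueue O, N, L, D → queue [C, B, K, I, A, Q, O, N, L, D]
Visit C → queue [B, K, I, A, Q, O, N, L, D]
Visit B; enqueue F → queue [K, I, A, Q, O, N, L, D, F]
Visit K → queue [I, A, Q, O, N, L, D, F]
Visit I; enqueue S → queue [A, Q, O, N, L, D, F, S]
Visit A → queue [Q, O, N, L, D, F, S]
Visit Q → queue [O, N, L, D, F, S]
Visit O → queue [N, L, D, F, S]
Visit N; enqueue H → queue [L, D, F, S, H]
Visit L → queue [D, F, S, H]
Visit D → queue [F, S, H]
Visit F → queue [S, H]
Visit S → queue [H]
Visit H → queue []

M, J, E, R, P, G, C, B, K, I, A, Q, O, N, L, D, F, S, H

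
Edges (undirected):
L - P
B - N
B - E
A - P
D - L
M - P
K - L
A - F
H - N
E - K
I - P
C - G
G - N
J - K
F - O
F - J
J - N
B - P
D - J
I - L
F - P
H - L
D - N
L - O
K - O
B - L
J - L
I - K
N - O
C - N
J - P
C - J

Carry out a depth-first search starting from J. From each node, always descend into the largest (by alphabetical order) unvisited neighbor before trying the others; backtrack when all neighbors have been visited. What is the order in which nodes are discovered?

J → P → M → L → O → N → H → G → C → D → B → E → K → I → F → A

Visit J
J → P
P → M
P → L
L → O
O → N
N → H
N → G
G → C
N → D
N → B
B → E
E → K
K → I
O → F
F → A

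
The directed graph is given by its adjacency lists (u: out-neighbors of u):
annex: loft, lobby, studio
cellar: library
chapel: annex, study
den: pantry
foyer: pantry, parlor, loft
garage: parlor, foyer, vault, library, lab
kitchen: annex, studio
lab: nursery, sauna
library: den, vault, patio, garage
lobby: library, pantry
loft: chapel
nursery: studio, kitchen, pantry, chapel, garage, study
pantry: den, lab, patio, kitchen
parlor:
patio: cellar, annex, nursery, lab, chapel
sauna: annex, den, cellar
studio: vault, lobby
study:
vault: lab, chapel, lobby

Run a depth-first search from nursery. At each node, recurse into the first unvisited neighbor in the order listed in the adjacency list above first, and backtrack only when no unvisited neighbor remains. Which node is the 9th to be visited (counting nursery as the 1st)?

Visit nursery
nursery → studio
studio → vault
vault → lab
lab → sauna
sauna → annex
annex → loft
loft → chapel
chapel → study
annex → lobby
lobby → library
library → den
den → pantry
pantry → patio
patio → cellar
pantry → kitchen
library → garage
garage → parlor
garage → foyer

Visit order: nursery, studio, vault, lab, sauna, annex, loft, chapel, study, lobby, library, den, pantry, patio, cellar, kitchen, garage, parlor, foyer

study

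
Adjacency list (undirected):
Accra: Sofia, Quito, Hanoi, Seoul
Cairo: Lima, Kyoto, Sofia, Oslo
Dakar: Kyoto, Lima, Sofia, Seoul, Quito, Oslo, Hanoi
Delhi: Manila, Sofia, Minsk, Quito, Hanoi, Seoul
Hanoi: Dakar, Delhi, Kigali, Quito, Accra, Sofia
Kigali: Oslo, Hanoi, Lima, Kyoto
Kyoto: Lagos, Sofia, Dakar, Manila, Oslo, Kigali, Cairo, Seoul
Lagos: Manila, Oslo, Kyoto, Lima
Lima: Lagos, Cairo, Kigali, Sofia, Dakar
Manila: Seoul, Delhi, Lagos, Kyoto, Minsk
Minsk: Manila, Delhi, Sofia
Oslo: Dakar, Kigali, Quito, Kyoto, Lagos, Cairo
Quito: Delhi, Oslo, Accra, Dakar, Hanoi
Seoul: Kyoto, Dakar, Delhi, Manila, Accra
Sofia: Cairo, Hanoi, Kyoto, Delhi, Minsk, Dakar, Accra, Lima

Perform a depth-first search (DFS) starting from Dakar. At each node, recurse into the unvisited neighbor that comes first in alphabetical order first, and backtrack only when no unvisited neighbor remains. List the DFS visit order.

Dakar -> Hanoi -> Accra -> Quito -> Delhi -> Manila -> Kyoto -> Cairo -> Lima -> Kigali -> Oslo -> Lagos -> Sofia -> Minsk -> Seoul

Visit Dakar
Dakar → Hanoi
Hanoi → Accra
Accra → Quito
Quito → Delhi
Delhi → Manila
Manila → Kyoto
Kyoto → Cairo
Cairo → Lima
Lima → Kigali
Kigali → Oslo
Oslo → Lagos
Lima → Sofia
Sofia → Minsk
Kyoto → Seoul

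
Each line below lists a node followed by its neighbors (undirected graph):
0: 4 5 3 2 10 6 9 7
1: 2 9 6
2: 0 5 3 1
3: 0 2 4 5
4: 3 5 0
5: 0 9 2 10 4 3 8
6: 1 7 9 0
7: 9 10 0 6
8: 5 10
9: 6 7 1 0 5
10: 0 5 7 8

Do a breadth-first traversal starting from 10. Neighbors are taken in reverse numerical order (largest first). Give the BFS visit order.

10 → 8 → 7 → 5 → 0 → 9 → 6 → 4 → 3 → 2 → 1

Visit 10; enqueue 8, 7, 5, 0 → queue [8, 7, 5, 0]
Visit 8 → queue [7, 5, 0]
Visit 7; enqueue 9, 6 → queue [5, 0, 9, 6]
Visit 5; enqueue 4, 3, 2 → queue [0, 9, 6, 4, 3, 2]
Visit 0 → queue [9, 6, 4, 3, 2]
Visit 9; enqueue 1 → queue [6, 4, 3, 2, 1]
Visit 6 → queue [4, 3, 2, 1]
Visit 4 → queue [3, 2, 1]
Visit 3 → queue [2, 1]
Visit 2 → queue [1]
Visit 1 → queue []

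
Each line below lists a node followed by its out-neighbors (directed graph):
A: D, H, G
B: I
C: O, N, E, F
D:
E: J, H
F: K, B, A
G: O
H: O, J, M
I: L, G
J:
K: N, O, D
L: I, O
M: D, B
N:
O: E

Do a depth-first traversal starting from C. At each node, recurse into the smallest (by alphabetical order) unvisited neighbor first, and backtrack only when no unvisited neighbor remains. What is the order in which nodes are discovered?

C, E, H, J, M, B, I, G, O, L, D, F, A, K, N

Visit C
C → E
E → H
H → J
H → M
M → B
B → I
I → G
G → O
I → L
M → D
C → F
F → A
F → K
K → N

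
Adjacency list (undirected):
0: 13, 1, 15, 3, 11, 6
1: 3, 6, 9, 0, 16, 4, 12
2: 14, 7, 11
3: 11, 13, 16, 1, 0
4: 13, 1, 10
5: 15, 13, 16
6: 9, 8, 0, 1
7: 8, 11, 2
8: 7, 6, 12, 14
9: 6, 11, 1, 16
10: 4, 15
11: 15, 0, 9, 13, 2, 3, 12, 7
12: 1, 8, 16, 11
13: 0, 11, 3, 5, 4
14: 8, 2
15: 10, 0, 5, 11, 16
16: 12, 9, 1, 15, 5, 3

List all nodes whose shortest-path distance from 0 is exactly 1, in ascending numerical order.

Level 0: 0
Level 1: 1, 3, 6, 11, 13, 15
Level 2: 2, 4, 5, 7, 8, 9, 10, 12, 16
Level 3: 14

1, 3, 6, 11, 13, 15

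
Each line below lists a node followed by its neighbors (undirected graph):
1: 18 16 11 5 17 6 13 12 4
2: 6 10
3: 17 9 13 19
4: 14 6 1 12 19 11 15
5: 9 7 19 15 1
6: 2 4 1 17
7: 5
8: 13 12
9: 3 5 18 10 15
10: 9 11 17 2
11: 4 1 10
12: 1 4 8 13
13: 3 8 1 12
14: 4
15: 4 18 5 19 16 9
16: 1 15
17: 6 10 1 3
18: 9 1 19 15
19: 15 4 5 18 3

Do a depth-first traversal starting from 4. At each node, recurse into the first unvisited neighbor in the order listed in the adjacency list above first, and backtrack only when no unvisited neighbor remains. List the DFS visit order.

4 -> 14 -> 6 -> 2 -> 10 -> 9 -> 3 -> 17 -> 1 -> 18 -> 19 -> 15 -> 5 -> 7 -> 16 -> 11 -> 13 -> 8 -> 12

Visit 4
4 → 14
4 → 6
6 → 2
2 → 10
10 → 9
9 → 3
3 → 17
17 → 1
1 → 18
18 → 19
19 → 15
15 → 5
5 → 7
15 → 16
1 → 11
1 → 13
13 → 8
8 → 12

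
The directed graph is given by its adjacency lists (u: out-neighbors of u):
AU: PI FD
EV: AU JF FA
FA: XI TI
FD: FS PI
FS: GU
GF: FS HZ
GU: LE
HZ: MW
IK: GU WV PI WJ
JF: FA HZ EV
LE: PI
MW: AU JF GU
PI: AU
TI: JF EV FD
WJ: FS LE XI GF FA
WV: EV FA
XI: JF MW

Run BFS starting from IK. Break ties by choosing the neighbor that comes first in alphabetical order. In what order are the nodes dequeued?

IK GU PI WJ WV LE AU FA FS GF XI EV FD TI HZ JF MW

Visit IK; enqueue GU, PI, WJ, WV → queue [GU, PI, WJ, WV]
Visit GU; enqueue LE → queue [PI, WJ, WV, LE]
Visit PI; enqueue AU → queue [WJ, WV, LE, AU]
Visit WJ; enqueue FA, FS, GF, XI → queue [WV, LE, AU, FA, FS, GF, XI]
Visit WV; enqueue EV → queue [LE, AU, FA, FS, GF, XI, EV]
Visit LE → queue [AU, FA, FS, GF, XI, EV]
Visit AU; enqueue FD → queue [FA, FS, GF, XI, EV, FD]
Visit FA; enqueue TI → queue [FS, GF, XI, EV, FD, TI]
Visit FS → queue [GF, XI, EV, FD, TI]
Visit GF; enqueue HZ → queue [XI, EV, FD, TI, HZ]
Visit XI; enqueue JF, MW → queue [EV, FD, TI, HZ, JF, MW]
Visit EV → queue [FD, TI, HZ, JF, MW]
Visit FD → queue [TI, HZ, JF, MW]
Visit TI → queue [HZ, JF, MW]
Visit HZ → queue [JF, MW]
Visit JF → queue [MW]
Visit MW → queue []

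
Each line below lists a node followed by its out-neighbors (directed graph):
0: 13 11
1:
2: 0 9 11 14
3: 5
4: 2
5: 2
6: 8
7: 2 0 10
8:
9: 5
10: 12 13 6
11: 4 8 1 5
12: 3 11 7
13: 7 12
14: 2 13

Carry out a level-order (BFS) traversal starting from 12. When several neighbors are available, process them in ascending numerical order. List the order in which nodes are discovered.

12 → 3 → 7 → 11 → 5 → 0 → 2 → 10 → 1 → 4 → 8 → 13 → 9 → 14 → 6

Visit 12; enqueue 3, 7, 11 → queue [3, 7, 11]
Visit 3; enqueue 5 → queue [7, 11, 5]
Visit 7; enqueue 0, 2, 10 → queue [11, 5, 0, 2, 10]
Visit 11; enqueue 1, 4, 8 → queue [5, 0, 2, 10, 1, 4, 8]
Visit 5 → queue [0, 2, 10, 1, 4, 8]
Visit 0; enqueue 13 → queue [2, 10, 1, 4, 8, 13]
Visit 2; enqueue 9, 14 → queue [10, 1, 4, 8, 13, 9, 14]
Visit 10; enqueue 6 → queue [1, 4, 8, 13, 9, 14, 6]
Visit 1 → queue [4, 8, 13, 9, 14, 6]
Visit 4 → queue [8, 13, 9, 14, 6]
Visit 8 → queue [13, 9, 14, 6]
Visit 13 → queue [9, 14, 6]
Visit 9 → queue [14, 6]
Visit 14 → queue [6]
Visit 6 → queue []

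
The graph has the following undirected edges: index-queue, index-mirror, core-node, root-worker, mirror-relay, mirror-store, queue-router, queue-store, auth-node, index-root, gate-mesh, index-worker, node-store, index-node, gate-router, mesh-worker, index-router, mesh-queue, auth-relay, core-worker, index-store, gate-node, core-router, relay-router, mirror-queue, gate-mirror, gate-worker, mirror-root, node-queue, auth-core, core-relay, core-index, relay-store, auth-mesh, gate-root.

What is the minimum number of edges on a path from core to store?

2

Level 0: core
Level 1: auth, index, node, relay, router, worker
Level 2: gate, mesh, mirror, queue, root, store
store first appears at level 2.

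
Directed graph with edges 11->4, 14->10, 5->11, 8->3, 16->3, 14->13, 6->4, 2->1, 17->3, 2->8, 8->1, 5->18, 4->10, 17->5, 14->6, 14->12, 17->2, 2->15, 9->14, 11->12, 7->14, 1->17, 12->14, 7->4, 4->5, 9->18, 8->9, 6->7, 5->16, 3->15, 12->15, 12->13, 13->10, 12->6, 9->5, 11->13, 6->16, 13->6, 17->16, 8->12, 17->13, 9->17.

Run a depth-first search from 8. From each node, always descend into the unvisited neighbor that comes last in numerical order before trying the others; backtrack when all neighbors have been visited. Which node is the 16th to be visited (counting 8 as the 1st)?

17

Visit 8
8 → 12
12 → 15
12 → 14
14 → 13
13 → 10
13 → 6
6 → 16
16 → 3
6 → 7
7 → 4
4 → 5
5 → 18
5 → 11
8 → 9
9 → 17
17 → 2
2 → 1

Visit order: 8, 12, 15, 14, 13, 10, 6, 16, 3, 7, 4, 5, 18, 11, 9, 17, 2, 1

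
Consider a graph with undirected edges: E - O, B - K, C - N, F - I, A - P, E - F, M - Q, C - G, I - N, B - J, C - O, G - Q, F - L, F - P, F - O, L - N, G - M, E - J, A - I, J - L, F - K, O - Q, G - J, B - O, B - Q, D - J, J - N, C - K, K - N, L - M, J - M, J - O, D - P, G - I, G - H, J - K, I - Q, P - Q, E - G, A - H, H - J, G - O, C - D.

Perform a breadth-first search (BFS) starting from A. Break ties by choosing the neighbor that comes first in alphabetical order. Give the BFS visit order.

Visit A; enqueue H, I, P → queue [H, I, P]
Visit H; enqueue G, J → queue [I, P, G, J]
Visit I; enqueue F, N, Q → queue [P, G, J, F, N, Q]
Visit P; enqueue D → queue [G, J, F, N, Q, D]
Visit G; enqueue C, E, M, O → queue [J, F, N, Q, D, C, E, M, O]
Visit J; enqueue B, K, L → queue [F, N, Q, D, C, E, M, O, B, K, L]
Visit F → queue [N, Q, D, C, E, M, O, B, K, L]
Visit N → queue [Q, D, C, E, M, O, B, K, L]
Visit Q → queue [D, C, E, M, O, B, K, L]
Visit D → queue [C, E, M, O, B, K, L]
Visit C → queue [E, M, O, B, K, L]
Visit E → queue [M, O, B, K, L]
Visit M → queue [O, B, K, L]
Visit O → queue [B, K, L]
Visit B → queue [K, L]
Visit K → queue [L]
Visit L → queue []

A H I P G J F N Q D C E M O B K L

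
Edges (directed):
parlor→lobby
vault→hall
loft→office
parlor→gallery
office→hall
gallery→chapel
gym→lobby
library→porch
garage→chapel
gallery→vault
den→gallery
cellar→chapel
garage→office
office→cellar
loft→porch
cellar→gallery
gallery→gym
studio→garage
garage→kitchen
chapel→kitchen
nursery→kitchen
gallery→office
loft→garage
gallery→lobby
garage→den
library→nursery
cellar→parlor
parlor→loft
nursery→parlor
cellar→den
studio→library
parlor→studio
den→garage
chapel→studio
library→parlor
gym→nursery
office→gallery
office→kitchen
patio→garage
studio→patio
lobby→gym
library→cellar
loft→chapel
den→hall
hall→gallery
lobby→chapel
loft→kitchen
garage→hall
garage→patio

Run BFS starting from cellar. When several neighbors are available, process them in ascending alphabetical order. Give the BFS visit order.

cellar, chapel, den, gallery, parlor, kitchen, studio, garage, hall, gym, lobby, office, vault, loft, library, patio, nursery, porch

Visit cellar; enqueue chapel, den, gallery, parlor → queue [chapel, den, gallery, parlor]
Visit chapel; enqueue kitchen, studio → queue [den, gallery, parlor, kitchen, studio]
Visit den; enqueue garage, hall → queue [gallery, parlor, kitchen, studio, garage, hall]
Visit gallery; enqueue gym, lobby, office, vault → queue [parlor, kitchen, studio, garage, hall, gym, lobby, office, vault]
Visit parlor; enqueue loft → queue [kitchen, studio, garage, hall, gym, lobby, office, vault, loft]
Visit kitchen → queue [studio, garage, hall, gym, lobby, office, vault, loft]
Visit studio; enqueue library, patio → queue [garage, hall, gym, lobby, office, vault, loft, library, patio]
Visit garage → queue [hall, gym, lobby, office, vault, loft, library, patio]
Visit hall → queue [gym, lobby, office, vault, loft, library, patio]
Visit gym; enqueue nursery → queue [lobby, office, vault, loft, library, patio, nursery]
Visit lobby → queue [office, vault, loft, library, patio, nursery]
Visit office → queue [vault, loft, library, patio, nursery]
Visit vault → queue [loft, library, patio, nursery]
Visit loft; enqueue porch → queue [library, patio, nursery, porch]
Visit library → queue [patio, nursery, porch]
Visit patio → queue [nursery, porch]
Visit nursery → queue [porch]
Visit porch → queue []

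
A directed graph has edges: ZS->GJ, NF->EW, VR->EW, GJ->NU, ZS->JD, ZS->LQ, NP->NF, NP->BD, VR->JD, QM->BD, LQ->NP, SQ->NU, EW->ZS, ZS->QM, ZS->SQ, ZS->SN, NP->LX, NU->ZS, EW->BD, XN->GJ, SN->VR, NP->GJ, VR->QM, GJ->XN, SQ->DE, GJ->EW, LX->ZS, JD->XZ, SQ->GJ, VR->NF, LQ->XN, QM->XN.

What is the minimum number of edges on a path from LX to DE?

3

Level 0: LX
Level 1: ZS
Level 2: GJ, JD, LQ, QM, SN, SQ
Level 3: BD, DE, EW, NP, NU, VR, XN, XZ
Level 4: NF
DE first appears at level 3.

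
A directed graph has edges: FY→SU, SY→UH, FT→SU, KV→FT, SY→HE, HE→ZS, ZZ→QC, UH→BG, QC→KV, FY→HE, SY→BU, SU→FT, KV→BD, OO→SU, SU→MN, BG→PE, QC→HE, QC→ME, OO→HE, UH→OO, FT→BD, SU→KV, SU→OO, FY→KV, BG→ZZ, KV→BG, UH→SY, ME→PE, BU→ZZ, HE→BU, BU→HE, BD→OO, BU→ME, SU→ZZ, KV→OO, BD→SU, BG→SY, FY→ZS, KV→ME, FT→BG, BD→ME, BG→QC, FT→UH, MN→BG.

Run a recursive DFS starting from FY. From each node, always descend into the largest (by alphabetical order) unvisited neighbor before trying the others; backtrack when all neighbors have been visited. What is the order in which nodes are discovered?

FY, ZS, SU, ZZ, QC, ME, PE, KV, OO, HE, BU, FT, UH, SY, BG, BD, MN

Visit FY
FY → ZS
FY → SU
SU → ZZ
ZZ → QC
QC → ME
ME → PE
QC → KV
KV → OO
OO → HE
HE → BU
KV → FT
FT → UH
UH → SY
UH → BG
FT → BD
SU → MN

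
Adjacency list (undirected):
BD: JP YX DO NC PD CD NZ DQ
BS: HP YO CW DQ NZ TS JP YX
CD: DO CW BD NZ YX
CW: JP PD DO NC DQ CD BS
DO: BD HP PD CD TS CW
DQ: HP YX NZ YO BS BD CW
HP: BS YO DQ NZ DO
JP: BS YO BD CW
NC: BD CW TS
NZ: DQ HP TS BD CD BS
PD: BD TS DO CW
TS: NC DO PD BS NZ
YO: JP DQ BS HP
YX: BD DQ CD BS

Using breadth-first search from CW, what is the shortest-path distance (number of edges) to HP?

2

Level 0: CW
Level 1: BS, CD, DO, DQ, JP, NC, PD
Level 2: BD, HP, NZ, TS, YO, YX
HP first appears at level 2.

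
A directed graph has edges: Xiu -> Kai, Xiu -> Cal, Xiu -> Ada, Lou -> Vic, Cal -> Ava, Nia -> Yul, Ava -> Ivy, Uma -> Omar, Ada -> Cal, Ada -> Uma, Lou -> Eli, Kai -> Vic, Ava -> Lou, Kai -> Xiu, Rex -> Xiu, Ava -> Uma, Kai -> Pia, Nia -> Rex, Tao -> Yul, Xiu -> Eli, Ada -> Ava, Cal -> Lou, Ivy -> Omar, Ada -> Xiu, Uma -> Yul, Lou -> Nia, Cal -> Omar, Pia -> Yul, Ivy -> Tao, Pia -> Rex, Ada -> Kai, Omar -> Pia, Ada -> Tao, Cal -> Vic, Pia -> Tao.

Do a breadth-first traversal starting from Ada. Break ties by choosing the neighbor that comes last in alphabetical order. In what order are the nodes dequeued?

Visit Ada; enqueue Xiu, Uma, Tao, Kai, Cal, Ava → queue [Xiu, Uma, Tao, Kai, Cal, Ava]
Visit Xiu; enqueue Eli → queue [Uma, Tao, Kai, Cal, Ava, Eli]
Visit Uma; enqueue Yul, Omar → queue [Tao, Kai, Cal, Ava, Eli, Yul, Omar]
Visit Tao → queue [Kai, Cal, Ava, Eli, Yul, Omar]
Visit Kai; enqueue Vic, Pia → queue [Cal, Ava, Eli, Yul, Omar, Vic, Pia]
Visit Cal; enqueue Lou → queue [Ava, Eli, Yul, Omar, Vic, Pia, Lou]
Visit Ava; enqueue Ivy → queue [Eli, Yul, Omar, Vic, Pia, Lou, Ivy]
Visit Eli → queue [Yul, Omar, Vic, Pia, Lou, Ivy]
Visit Yul → queue [Omar, Vic, Pia, Lou, Ivy]
Visit Omar → queue [Vic, Pia, Lou, Ivy]
Visit Vic → queue [Pia, Lou, Ivy]
Visit Pia; enqueue Rex → queue [Lou, Ivy, Rex]
Visit Lou; enqueue Nia → queue [Ivy, Rex, Nia]
Visit Ivy → queue [Rex, Nia]
Visit Rex → queue [Nia]
Visit Nia → queue []

Ada → Xiu → Uma → Tao → Kai → Cal → Ava → Eli → Yul → Omar → Vic → Pia → Lou → Ivy → Rex → Nia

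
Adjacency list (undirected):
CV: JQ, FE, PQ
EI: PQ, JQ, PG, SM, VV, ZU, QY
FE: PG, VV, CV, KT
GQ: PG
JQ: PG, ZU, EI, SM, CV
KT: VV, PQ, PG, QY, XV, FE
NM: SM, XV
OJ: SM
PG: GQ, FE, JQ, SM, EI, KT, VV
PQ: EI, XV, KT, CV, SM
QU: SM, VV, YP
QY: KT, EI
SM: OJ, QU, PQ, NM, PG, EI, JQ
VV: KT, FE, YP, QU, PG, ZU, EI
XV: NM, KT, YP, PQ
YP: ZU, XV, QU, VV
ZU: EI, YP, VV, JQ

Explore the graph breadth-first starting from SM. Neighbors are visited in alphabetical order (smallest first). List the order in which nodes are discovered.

Visit SM; enqueue EI, JQ, NM, OJ, PG, PQ, QU → queue [EI, JQ, NM, OJ, PG, PQ, QU]
Visit EI; enqueue QY, VV, ZU → queue [JQ, NM, OJ, PG, PQ, QU, QY, VV, ZU]
Visit JQ; enqueue CV → queue [NM, OJ, PG, PQ, QU, QY, VV, ZU, CV]
Visit NM; enqueue XV → queue [OJ, PG, PQ, QU, QY, VV, ZU, CV, XV]
Visit OJ → queue [PG, PQ, QU, QY, VV, ZU, CV, XV]
Visit PG; enqueue FE, GQ, KT → queue [PQ, QU, QY, VV, ZU, CV, XV, FE, GQ, KT]
Visit PQ → queue [QU, QY, VV, ZU, CV, XV, FE, GQ, KT]
Visit QU; enqueue YP → queue [QY, VV, ZU, CV, XV, FE, GQ, KT, YP]
Visit QY → queue [VV, ZU, CV, XV, FE, GQ, KT, YP]
Visit VV → queue [ZU, CV, XV, FE, GQ, KT, YP]
Visit ZU → queue [CV, XV, FE, GQ, KT, YP]
Visit CV → queue [XV, FE, GQ, KT, YP]
Visit XV → queue [FE, GQ, KT, YP]
Visit FE → queue [GQ, KT, YP]
Visit GQ → queue [KT, YP]
Visit KT → queue [YP]
Visit YP → queue []

SM EI JQ NM OJ PG PQ QU QY VV ZU CV XV FE GQ KT YP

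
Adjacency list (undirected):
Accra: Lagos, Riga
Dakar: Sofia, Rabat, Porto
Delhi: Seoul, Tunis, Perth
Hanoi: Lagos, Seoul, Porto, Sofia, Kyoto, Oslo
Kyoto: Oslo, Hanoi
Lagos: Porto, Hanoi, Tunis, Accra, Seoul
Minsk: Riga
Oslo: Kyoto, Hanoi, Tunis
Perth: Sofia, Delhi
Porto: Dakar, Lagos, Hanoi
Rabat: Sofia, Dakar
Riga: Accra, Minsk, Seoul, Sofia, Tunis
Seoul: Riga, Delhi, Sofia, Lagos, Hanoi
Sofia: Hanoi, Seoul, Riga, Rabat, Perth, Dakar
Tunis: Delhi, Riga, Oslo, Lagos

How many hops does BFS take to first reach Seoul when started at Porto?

Level 0: Porto
Level 1: Dakar, Hanoi, Lagos
Level 2: Accra, Kyoto, Oslo, Rabat, Seoul, Sofia, Tunis
Level 3: Delhi, Perth, Riga
Level 4: Minsk
Seoul first appears at level 2.

2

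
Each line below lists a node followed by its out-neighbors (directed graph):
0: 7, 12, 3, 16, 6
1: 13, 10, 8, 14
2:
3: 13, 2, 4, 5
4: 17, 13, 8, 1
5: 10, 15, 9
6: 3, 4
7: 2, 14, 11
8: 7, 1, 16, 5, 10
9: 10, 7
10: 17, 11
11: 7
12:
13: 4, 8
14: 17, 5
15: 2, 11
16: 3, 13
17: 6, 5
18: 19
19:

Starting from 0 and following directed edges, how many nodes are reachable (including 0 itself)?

BFS from 0 visits: 0, 3, 6, 7, 12, 16, 2, 4, 5, 13, 11, 14, 1, 8, 17, 9, 10, 15
Reachable nodes: 18 of 20 total.

18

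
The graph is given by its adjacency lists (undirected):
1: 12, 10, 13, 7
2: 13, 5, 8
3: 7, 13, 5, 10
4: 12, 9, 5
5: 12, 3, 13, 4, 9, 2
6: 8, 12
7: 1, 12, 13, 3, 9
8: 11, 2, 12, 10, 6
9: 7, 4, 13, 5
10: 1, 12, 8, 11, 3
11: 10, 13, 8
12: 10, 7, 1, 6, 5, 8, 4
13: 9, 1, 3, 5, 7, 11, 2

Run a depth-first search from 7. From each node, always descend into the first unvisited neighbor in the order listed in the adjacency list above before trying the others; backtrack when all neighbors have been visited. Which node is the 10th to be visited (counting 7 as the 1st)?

Visit 7
7 → 1
1 → 12
12 → 10
10 → 8
8 → 11
11 → 13
13 → 9
9 → 4
4 → 5
5 → 3
5 → 2
8 → 6

Visit order: 7, 1, 12, 10, 8, 11, 13, 9, 4, 5, 3, 2, 6

5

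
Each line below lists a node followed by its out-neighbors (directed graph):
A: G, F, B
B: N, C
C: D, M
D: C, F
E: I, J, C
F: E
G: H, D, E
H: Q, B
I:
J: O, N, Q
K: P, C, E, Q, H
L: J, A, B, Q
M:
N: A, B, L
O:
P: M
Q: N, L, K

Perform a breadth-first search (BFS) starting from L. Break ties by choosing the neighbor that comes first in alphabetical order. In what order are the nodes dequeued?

L A B J Q F G C N O K E D H M P I

Visit L; enqueue A, B, J, Q → queue [A, B, J, Q]
Visit A; enqueue F, G → queue [B, J, Q, F, G]
Visit B; enqueue C, N → queue [J, Q, F, G, C, N]
Visit J; enqueue O → queue [Q, F, G, C, N, O]
Visit Q; enqueue K → queue [F, G, C, N, O, K]
Visit F; enqueue E → queue [G, C, N, O, K, E]
Visit G; enqueue D, H → queue [C, N, O, K, E, D, H]
Visit C; enqueue M → queue [N, O, K, E, D, H, M]
Visit N → queue [O, K, E, D, H, M]
Visit O → queue [K, E, D, H, M]
Visit K; enqueue P → queue [E, D, H, M, P]
Visit E; enqueue I → queue [D, H, M, P, I]
Visit D → queue [H, M, P, I]
Visit H → queue [M, P, I]
Visit M → queue [P, I]
Visit P → queue [I]
Visit I → queue []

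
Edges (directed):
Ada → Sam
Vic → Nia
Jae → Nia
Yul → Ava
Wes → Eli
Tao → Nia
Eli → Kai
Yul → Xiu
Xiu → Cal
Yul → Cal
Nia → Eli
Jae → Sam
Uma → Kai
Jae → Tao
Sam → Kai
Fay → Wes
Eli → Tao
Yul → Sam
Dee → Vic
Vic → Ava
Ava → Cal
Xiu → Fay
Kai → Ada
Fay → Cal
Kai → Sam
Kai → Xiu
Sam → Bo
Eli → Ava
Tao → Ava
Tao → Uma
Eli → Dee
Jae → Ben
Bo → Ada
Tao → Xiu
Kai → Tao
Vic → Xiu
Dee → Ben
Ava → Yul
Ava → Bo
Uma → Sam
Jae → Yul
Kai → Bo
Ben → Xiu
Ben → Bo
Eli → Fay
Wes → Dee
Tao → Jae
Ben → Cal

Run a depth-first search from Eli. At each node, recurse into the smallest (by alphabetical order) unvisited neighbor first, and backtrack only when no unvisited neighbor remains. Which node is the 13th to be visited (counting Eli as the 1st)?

Wes

Visit Eli
Eli → Ava
Ava → Bo
Bo → Ada
Ada → Sam
Sam → Kai
Kai → Tao
Tao → Jae
Jae → Ben
Ben → Cal
Ben → Xiu
Xiu → Fay
Fay → Wes
Wes → Dee
Dee → Vic
Vic → Nia
Jae → Yul
Tao → Uma

Visit order: Eli, Ava, Bo, Ada, Sam, Kai, Tao, Jae, Ben, Cal, Xiu, Fay, Wes, Dee, Vic, Nia, Yul, Uma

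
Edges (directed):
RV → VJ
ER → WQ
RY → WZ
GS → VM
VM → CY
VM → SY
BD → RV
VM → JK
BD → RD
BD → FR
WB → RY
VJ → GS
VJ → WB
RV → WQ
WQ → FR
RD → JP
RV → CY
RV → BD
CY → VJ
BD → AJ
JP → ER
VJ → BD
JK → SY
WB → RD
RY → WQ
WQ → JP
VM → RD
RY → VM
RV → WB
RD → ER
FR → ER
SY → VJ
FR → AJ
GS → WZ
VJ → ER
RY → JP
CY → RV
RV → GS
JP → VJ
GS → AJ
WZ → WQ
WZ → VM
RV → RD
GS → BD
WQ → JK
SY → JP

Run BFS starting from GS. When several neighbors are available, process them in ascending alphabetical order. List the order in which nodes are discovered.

GS → AJ → BD → VM → WZ → FR → RD → RV → CY → JK → SY → WQ → ER → JP → VJ → WB → RY

Visit GS; enqueue AJ, BD, VM, WZ → queue [AJ, BD, VM, WZ]
Visit AJ → queue [BD, VM, WZ]
Visit BD; enqueue FR, RD, RV → queue [VM, WZ, FR, RD, RV]
Visit VM; enqueue CY, JK, SY → queue [WZ, FR, RD, RV, CY, JK, SY]
Visit WZ; enqueue WQ → queue [FR, RD, RV, CY, JK, SY, WQ]
Visit FR; enqueue ER → queue [RD, RV, CY, JK, SY, WQ, ER]
Visit RD; enqueue JP → queue [RV, CY, JK, SY, WQ, ER, JP]
Visit RV; enqueue VJ, WB → queue [CY, JK, SY, WQ, ER, JP, VJ, WB]
Visit CY → queue [JK, SY, WQ, ER, JP, VJ, WB]
Visit JK → queue [SY, WQ, ER, JP, VJ, WB]
Visit SY → queue [WQ, ER, JP, VJ, WB]
Visit WQ → queue [ER, JP, VJ, WB]
Visit ER → queue [JP, VJ, WB]
Visit JP → queue [VJ, WB]
Visit VJ → queue [WB]
Visit WB; enqueue RY → queue [RY]
Visit RY → queue []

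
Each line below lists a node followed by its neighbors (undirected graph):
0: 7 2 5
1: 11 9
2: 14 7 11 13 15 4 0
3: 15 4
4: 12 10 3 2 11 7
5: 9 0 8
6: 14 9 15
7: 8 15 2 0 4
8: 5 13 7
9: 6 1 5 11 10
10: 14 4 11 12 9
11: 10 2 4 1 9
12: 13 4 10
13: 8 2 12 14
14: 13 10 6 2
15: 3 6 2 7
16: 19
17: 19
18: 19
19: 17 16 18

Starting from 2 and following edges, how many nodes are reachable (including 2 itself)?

BFS from 2 visits: 2, 14, 7, 11, 13, 15, 4, 0, 10, 6, 8, 1, 9, 12, 3, 5
Reachable nodes: 16 of 20 total.

16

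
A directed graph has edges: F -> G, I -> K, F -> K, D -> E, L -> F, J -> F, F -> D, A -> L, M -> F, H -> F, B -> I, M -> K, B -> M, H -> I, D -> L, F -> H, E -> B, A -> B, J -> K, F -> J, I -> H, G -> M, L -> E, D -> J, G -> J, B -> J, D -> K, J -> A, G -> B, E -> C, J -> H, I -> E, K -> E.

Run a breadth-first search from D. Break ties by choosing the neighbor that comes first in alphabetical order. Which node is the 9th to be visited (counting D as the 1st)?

Visit D; enqueue E, J, K, L → queue [E, J, K, L]
Visit E; enqueue B, C → queue [J, K, L, B, C]
Visit J; enqueue A, F, H → queue [K, L, B, C, A, F, H]
Visit K → queue [L, B, C, A, F, H]
Visit L → queue [B, C, A, F, H]
Visit B; enqueue I, M → queue [C, A, F, H, I, M]
Visit C → queue [A, F, H, I, M]
Visit A → queue [F, H, I, M]
Visit F; enqueue G → queue [H, I, M, G]
Visit H → queue [I, M, G]
Visit I → queue [M, G]
Visit M → queue [G]
Visit G → queue []

Visit order: D, E, J, K, L, B, C, A, F, H, I, M, G

F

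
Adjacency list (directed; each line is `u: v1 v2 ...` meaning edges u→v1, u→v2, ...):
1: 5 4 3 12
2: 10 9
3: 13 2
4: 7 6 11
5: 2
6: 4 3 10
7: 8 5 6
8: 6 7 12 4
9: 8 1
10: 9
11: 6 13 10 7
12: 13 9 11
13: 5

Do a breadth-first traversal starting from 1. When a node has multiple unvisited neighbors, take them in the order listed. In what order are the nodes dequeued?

Visit 1; enqueue 5, 4, 3, 12 → queue [5, 4, 3, 12]
Visit 5; enqueue 2 → queue [4, 3, 12, 2]
Visit 4; enqueue 7, 6, 11 → queue [3, 12, 2, 7, 6, 11]
Visit 3; enqueue 13 → queue [12, 2, 7, 6, 11, 13]
Visit 12; enqueue 9 → queue [2, 7, 6, 11, 13, 9]
Visit 2; enqueue 10 → queue [7, 6, 11, 13, 9, 10]
Visit 7; enqueue 8 → queue [6, 11, 13, 9, 10, 8]
Visit 6 → queue [11, 13, 9, 10, 8]
Visit 11 → queue [13, 9, 10, 8]
Visit 13 → queue [9, 10, 8]
Visit 9 → queue [10, 8]
Visit 10 → queue [8]
Visit 8 → queue []

1, 5, 4, 3, 12, 2, 7, 6, 11, 13, 9, 10, 8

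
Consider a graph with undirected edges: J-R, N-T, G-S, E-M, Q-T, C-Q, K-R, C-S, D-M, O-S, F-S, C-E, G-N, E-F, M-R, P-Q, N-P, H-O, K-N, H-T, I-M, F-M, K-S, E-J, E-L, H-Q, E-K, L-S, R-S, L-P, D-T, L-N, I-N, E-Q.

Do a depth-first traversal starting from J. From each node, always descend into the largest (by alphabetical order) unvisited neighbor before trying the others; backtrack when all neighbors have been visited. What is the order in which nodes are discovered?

J R S O H T Q P N L E M I F D K C G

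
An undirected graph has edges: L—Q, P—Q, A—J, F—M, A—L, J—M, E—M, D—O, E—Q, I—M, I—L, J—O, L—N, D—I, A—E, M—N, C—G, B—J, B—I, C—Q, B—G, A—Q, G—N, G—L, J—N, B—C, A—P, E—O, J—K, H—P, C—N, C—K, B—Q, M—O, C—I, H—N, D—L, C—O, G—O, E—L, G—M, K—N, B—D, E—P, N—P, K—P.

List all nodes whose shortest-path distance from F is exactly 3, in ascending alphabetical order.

A, B, C, D, H, K, L, P, Q

Level 0: F
Level 1: M
Level 2: E, G, I, J, N, O
Level 3: A, B, C, D, H, K, L, P, Q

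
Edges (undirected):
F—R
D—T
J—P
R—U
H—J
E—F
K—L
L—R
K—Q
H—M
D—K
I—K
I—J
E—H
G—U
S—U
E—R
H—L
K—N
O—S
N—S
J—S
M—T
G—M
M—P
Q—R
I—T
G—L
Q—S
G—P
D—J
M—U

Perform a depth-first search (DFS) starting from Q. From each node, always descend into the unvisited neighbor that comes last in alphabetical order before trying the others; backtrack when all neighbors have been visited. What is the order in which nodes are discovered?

Visit Q
Q → S
S → U
U → R
R → L
L → K
K → N
K → I
I → T
T → M
M → P
P → J
J → H
H → E
E → F
J → D
P → G
S → O

Q S U R L K N I T M P J H E F D G O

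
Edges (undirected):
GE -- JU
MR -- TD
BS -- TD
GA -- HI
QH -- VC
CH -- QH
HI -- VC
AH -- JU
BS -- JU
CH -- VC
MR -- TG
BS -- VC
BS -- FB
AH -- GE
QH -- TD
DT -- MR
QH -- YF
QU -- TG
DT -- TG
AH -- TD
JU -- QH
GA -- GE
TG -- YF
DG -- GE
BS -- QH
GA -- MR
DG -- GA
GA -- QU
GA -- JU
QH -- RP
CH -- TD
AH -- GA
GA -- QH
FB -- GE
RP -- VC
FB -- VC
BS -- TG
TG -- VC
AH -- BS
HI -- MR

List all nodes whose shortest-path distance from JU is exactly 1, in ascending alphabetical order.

AH, BS, GA, GE, QH

Level 0: JU
Level 1: AH, BS, GA, GE, QH
Level 2: CH, DG, FB, HI, MR, QU, RP, TD, TG, VC, YF
Level 3: DT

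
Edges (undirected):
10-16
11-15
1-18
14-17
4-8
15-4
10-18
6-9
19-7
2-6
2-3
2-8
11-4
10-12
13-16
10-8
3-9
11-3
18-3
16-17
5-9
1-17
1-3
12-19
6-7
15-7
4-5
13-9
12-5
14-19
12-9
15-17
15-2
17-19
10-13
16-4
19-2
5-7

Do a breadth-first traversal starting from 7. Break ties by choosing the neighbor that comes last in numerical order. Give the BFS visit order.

7, 19, 15, 6, 5, 17, 14, 12, 2, 11, 4, 9, 16, 1, 10, 8, 3, 13, 18

Visit 7; enqueue 19, 15, 6, 5 → queue [19, 15, 6, 5]
Visit 19; enqueue 17, 14, 12, 2 → queue [15, 6, 5, 17, 14, 12, 2]
Visit 15; enqueue 11, 4 → queue [6, 5, 17, 14, 12, 2, 11, 4]
Visit 6; enqueue 9 → queue [5, 17, 14, 12, 2, 11, 4, 9]
Visit 5 → queue [17, 14, 12, 2, 11, 4, 9]
Visit 17; enqueue 16, 1 → queue [14, 12, 2, 11, 4, 9, 16, 1]
Visit 14 → queue [12, 2, 11, 4, 9, 16, 1]
Visit 12; enqueue 10 → queue [2, 11, 4, 9, 16, 1, 10]
Visit 2; enqueue 8, 3 → queue [11, 4, 9, 16, 1, 10, 8, 3]
Visit 11 → queue [4, 9, 16, 1, 10, 8, 3]
Visit 4 → queue [9, 16, 1, 10, 8, 3]
Visit 9; enqueue 13 → queue [16, 1, 10, 8, 3, 13]
Visit 16 → queue [1, 10, 8, 3, 13]
Visit 1; enqueue 18 → queue [10, 8, 3, 13, 18]
Visit 10 → queue [8, 3, 13, 18]
Visit 8 → queue [3, 13, 18]
Visit 3 → queue [13, 18]
Visit 13 → queue [18]
Visit 18 → queue []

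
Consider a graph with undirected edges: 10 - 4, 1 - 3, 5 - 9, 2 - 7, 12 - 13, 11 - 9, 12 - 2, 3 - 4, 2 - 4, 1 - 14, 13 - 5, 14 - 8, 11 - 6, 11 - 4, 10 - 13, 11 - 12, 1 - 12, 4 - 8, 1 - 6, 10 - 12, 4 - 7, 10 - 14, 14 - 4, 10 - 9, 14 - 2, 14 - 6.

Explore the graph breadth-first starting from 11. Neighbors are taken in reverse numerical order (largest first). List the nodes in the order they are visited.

Visit 11; enqueue 12, 9, 6, 4 → queue [12, 9, 6, 4]
Visit 12; enqueue 13, 10, 2, 1 → queue [9, 6, 4, 13, 10, 2, 1]
Visit 9; enqueue 5 → queue [6, 4, 13, 10, 2, 1, 5]
Visit 6; enqueue 14 → queue [4, 13, 10, 2, 1, 5, 14]
Visit 4; enqueue 8, 7, 3 → queue [13, 10, 2, 1, 5, 14, 8, 7, 3]
Visit 13 → queue [10, 2, 1, 5, 14, 8, 7, 3]
Visit 10 → queue [2, 1, 5, 14, 8, 7, 3]
Visit 2 → queue [1, 5, 14, 8, 7, 3]
Visit 1 → queue [5, 14, 8, 7, 3]
Visit 5 → queue [14, 8, 7, 3]
Visit 14 → queue [8, 7, 3]
Visit 8 → queue [7, 3]
Visit 7 → queue [3]
Visit 3 → queue []

11, 12, 9, 6, 4, 13, 10, 2, 1, 5, 14, 8, 7, 3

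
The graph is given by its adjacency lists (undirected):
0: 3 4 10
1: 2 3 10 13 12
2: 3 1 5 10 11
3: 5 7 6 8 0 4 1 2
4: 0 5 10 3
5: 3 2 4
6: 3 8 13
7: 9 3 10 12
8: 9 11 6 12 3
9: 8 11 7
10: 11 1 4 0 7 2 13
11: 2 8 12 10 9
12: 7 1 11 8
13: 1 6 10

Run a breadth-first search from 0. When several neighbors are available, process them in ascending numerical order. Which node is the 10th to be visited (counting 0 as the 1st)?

8

Visit 0; enqueue 3, 4, 10 → queue [3, 4, 10]
Visit 3; enqueue 1, 2, 5, 6, 7, 8 → queue [4, 10, 1, 2, 5, 6, 7, 8]
Visit 4 → queue [10, 1, 2, 5, 6, 7, 8]
Visit 10; enqueue 11, 13 → queue [1, 2, 5, 6, 7, 8, 11, 13]
Visit 1; enqueue 12 → queue [2, 5, 6, 7, 8, 11, 13, 12]
Visit 2 → queue [5, 6, 7, 8, 11, 13, 12]
Visit 5 → queue [6, 7, 8, 11, 13, 12]
Visit 6 → queue [7, 8, 11, 13, 12]
Visit 7; enqueue 9 → queue [8, 11, 13, 12, 9]
Visit 8 → queue [11, 13, 12, 9]
Visit 11 → queue [13, 12, 9]
Visit 13 → queue [12, 9]
Visit 12 → queue [9]
Visit 9 → queue []

Visit order: 0, 3, 4, 10, 1, 2, 5, 6, 7, 8, 11, 13, 12, 9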